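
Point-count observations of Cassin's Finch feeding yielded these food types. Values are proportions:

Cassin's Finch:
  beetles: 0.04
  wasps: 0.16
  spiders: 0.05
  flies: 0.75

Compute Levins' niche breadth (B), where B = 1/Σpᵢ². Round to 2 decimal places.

1.69

Σpᵢ² = 0.04² + 0.16² + 0.05² + 0.75² = 0.0016 + 0.0256 + 0.0025 + 0.5625 = 0.5922
B = 1 / 0.5922 = 1.6886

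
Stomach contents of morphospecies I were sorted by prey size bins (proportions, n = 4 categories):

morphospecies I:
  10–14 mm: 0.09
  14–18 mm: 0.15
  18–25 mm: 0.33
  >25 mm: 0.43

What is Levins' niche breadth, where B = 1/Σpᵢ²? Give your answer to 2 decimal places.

Σpᵢ² = 0.09² + 0.15² + 0.33² + 0.43² = 0.0081 + 0.0225 + 0.1089 + 0.1849 = 0.3244
B = 1 / 0.3244 = 3.0826

3.08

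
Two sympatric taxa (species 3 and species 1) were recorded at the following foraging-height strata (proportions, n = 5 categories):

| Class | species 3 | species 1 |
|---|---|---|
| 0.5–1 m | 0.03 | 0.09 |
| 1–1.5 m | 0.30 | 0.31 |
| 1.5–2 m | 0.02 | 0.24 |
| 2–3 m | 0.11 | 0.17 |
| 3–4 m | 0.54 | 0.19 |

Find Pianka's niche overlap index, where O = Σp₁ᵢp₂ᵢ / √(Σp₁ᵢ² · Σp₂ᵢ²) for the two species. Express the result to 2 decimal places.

Σ p₁ᵢp₂ᵢ = 0.0027 + 0.0930 + 0.0048 + 0.0187 + 0.1026 = 0.2218
Σp_1ᵢ² = 0.03² + 0.30² + 0.02² + 0.11² + 0.54² = 0.0009 + 0.0900 + 0.0004 + 0.0121 + 0.2916 = 0.3950
Σp_2ᵢ² = 0.09² + 0.31² + 0.24² + 0.17² + 0.19² = 0.0081 + 0.0961 + 0.0576 + 0.0289 + 0.0361 = 0.2268
O = 0.2218 / √(0.3950 × 0.2268) = 0.2218 / 0.29931 = 0.7410

0.74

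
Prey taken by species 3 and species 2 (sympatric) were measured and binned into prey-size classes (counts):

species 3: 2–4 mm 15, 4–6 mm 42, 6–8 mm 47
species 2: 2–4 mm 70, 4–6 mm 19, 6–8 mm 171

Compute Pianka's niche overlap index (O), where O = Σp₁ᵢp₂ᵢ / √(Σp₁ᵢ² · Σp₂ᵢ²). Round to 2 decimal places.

0.82

Proportions for species 3 (n=104): 15/104=0.1442, 42/104=0.4038, 47/104=0.4519
Proportions for species 2 (n=260): 70/260=0.2692, 19/260=0.0731, 171/260=0.6577
Σ p₁ᵢp₂ᵢ = 0.038819 + 0.029518 + 0.297215 = 0.365552
Σp_1ᵢ² = 0.1442² + 0.4038² + 0.4519² = 0.020794 + 0.163054 + 0.204214 = 0.388062
Σp_2ᵢ² = 0.2692² + 0.0731² + 0.6577² = 0.072469 + 0.005344 + 0.432569 = 0.510382
O = 0.365552 / √(0.388062 × 0.510382) = 0.365552 / 0.4450392 = 0.8214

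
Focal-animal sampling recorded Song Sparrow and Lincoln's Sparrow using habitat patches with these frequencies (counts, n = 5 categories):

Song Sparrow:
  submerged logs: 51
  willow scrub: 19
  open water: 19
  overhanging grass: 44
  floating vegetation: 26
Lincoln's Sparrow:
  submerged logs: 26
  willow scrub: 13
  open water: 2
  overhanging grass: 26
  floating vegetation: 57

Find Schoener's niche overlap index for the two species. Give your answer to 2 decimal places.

Proportions for Song Sparrow (n=159): 51/159=0.3208, 19/159=0.1195, 19/159=0.1195, 44/159=0.2767, 26/159=0.1635
Proportions for Lincoln's Sparrow (n=124): 26/124=0.2097, 13/124=0.1048, 2/124=0.0161, 26/124=0.2097, 57/124=0.4597
Σ|p₁ᵢ − p₂ᵢ| = 0.1111 + 0.0147 + 0.1034 + 0.0670 + 0.2962 = 0.5924
D = 1 − ½ × 0.5924 = 1 − 0.29620 = 0.70380

0.70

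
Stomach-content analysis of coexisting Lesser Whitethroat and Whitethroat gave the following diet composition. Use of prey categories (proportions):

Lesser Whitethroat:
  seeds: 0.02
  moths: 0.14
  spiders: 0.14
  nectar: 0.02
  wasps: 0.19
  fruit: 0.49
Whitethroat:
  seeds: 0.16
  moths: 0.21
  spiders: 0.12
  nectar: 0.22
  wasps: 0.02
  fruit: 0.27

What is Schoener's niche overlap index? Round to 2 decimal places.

0.59

Σ|p₁ᵢ − p₂ᵢ| = 0.14 + 0.07 + 0.02 + 0.20 + 0.17 + 0.22 = 0.82
D = 1 − ½ × 0.82 = 1 − 0.410 = 0.5900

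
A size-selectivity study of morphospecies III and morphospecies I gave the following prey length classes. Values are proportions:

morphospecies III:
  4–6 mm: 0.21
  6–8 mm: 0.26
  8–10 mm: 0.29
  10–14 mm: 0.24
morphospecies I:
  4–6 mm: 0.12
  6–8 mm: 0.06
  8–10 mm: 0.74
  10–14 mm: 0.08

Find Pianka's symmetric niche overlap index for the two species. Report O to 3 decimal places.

0.721

Σ p₁ᵢp₂ᵢ = 0.0252 + 0.0156 + 0.2146 + 0.0192 = 0.2746
Σp_1ᵢ² = 0.21² + 0.26² + 0.29² + 0.24² = 0.0441 + 0.0676 + 0.0841 + 0.0576 = 0.2534
Σp_2ᵢ² = 0.12² + 0.06² + 0.74² + 0.08² = 0.0144 + 0.0036 + 0.5476 + 0.0064 = 0.5720
O = 0.2746 / √(0.2534 × 0.5720) = 0.2746 / 0.380716 = 0.72127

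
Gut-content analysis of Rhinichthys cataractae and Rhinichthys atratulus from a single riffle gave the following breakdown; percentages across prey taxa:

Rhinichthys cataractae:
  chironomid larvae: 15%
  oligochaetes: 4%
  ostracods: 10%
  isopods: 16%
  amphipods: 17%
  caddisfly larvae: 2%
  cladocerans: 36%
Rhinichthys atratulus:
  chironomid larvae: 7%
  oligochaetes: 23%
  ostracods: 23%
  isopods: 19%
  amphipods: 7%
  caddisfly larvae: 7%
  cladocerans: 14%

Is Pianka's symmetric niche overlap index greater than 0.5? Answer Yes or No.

Convert percentages to proportions (divide by 100).
Σ p₁ᵢp₂ᵢ = 0.0105 + 0.0092 + 0.0230 + 0.0304 + 0.0119 + 0.0014 + 0.0504 = 0.1368
Σp_1ᵢ² = 0.15² + 0.04² + 0.10² + 0.16² + 0.17² + 0.02² + 0.36² = 0.0225 + 0.0016 + 0.0100 + 0.0256 + 0.0289 + 0.0004 + 0.1296 = 0.2186
Σp_2ᵢ² = 0.07² + 0.23² + 0.23² + 0.19² + 0.07² + 0.07² + 0.14² = 0.0049 + 0.0529 + 0.0529 + 0.0361 + 0.0049 + 0.0049 + 0.0196 = 0.1762
O = 0.1368 / √(0.2186 × 0.1762) = 0.1368 / 0.19626 = 0.6970
O = 0.6970 > 0.5 → Yes.

Yes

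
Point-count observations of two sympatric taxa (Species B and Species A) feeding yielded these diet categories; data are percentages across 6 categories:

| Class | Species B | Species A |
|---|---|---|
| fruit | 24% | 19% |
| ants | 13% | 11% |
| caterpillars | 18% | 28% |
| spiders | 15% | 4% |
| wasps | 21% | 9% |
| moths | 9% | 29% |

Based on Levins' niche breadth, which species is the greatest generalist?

Convert percentages to proportions (divide by 100).
Σp_Bᵢ² = 0.24² + 0.13² + 0.18² + 0.15² + 0.21² + 0.09² = 0.0576 + 0.0169 + 0.0324 + 0.0225 + 0.0441 + 0.0081 = 0.1816
B_B = 1 / 0.1816 = 5.5066
Σp_Aᵢ² = 0.19² + 0.11² + 0.28² + 0.04² + 0.09² + 0.29² = 0.0361 + 0.0121 + 0.0784 + 0.0016 + 0.0081 + 0.0841 = 0.2204
B_A = 1 / 0.2204 = 4.5372
Highest B → broadest niche (most generalist): Species B (B = 5.51).

Species B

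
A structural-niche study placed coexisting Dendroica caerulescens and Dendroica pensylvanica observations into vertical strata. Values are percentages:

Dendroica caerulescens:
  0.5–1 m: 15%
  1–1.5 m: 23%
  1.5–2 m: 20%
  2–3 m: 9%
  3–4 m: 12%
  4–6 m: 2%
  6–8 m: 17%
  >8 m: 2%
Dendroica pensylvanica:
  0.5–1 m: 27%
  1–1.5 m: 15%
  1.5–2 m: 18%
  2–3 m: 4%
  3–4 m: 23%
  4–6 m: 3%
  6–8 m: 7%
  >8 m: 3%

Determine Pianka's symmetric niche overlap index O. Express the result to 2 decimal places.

0.87

Convert percentages to proportions (divide by 100).
Σ p₁ᵢp₂ᵢ = 0.0405 + 0.0345 + 0.0360 + 0.0036 + 0.0276 + 0.0006 + 0.0119 + 0.0006 = 0.1553
Σp_1ᵢ² = 0.15² + 0.23² + 0.20² + 0.09² + 0.12² + 0.02² + 0.17² + 0.02² = 0.0225 + 0.0529 + 0.0400 + 0.0081 + 0.0144 + 0.0004 + 0.0289 + 0.0004 = 0.1676
Σp_2ᵢ² = 0.27² + 0.15² + 0.18² + 0.04² + 0.23² + 0.03² + 0.07² + 0.03² = 0.0729 + 0.0225 + 0.0324 + 0.0016 + 0.0529 + 0.0009 + 0.0049 + 0.0009 = 0.1890
O = 0.1553 / √(0.1676 × 0.1890) = 0.1553 / 0.17798 = 0.8726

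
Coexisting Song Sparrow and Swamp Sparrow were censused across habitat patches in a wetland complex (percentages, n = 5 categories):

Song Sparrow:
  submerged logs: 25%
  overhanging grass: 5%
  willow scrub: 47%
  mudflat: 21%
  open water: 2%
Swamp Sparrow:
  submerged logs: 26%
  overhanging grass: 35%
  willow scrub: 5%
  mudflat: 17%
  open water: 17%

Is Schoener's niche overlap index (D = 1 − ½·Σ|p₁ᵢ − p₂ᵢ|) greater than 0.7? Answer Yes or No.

No

Convert percentages to proportions (divide by 100).
Σ|p₁ᵢ − p₂ᵢ| = 0.01 + 0.30 + 0.42 + 0.04 + 0.15 = 0.92
D = 1 − ½ × 0.92 = 1 − 0.460 = 0.5400
D = 0.5400 < 0.7 → No.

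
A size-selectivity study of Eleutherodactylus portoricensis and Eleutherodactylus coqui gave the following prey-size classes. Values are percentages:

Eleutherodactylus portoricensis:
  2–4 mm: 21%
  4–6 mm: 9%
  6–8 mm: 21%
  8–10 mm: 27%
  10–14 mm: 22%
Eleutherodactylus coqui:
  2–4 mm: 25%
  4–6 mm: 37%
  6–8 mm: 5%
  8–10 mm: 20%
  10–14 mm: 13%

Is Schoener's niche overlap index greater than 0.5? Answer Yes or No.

Yes

Convert percentages to proportions (divide by 100).
Σ|p₁ᵢ − p₂ᵢ| = 0.04 + 0.28 + 0.16 + 0.07 + 0.09 = 0.64
D = 1 − ½ × 0.64 = 1 − 0.320 = 0.6800
D = 0.6800 > 0.5 → Yes.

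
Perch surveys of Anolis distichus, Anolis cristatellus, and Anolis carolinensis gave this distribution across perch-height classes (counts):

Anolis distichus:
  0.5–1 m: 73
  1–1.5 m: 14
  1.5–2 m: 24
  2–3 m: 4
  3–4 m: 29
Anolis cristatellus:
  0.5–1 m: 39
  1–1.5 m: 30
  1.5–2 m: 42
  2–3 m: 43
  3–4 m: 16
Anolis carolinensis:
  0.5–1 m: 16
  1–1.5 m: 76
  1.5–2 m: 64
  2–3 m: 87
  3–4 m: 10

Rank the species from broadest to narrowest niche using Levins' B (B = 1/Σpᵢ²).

Proportions for Anolis distichus (n=144): 73/144=0.5069, 14/144=0.0972, 24/144=0.1667, 4/144=0.0278, 29/144=0.2014
Proportions for Anolis cristatellus (n=170): 39/170=0.2294, 30/170=0.1765, 42/170=0.2471, 43/170=0.2529, 16/170=0.0941
Proportions for Anolis carolinensis (n=253): 16/253=0.0632, 76/253=0.3004, 64/253=0.2530, 87/253=0.3439, 10/253=0.0395
Σp_distᵢ² = 0.5069² + 0.0972² + 0.1667² + 0.0278² + 0.2014² = 0.256948 + 0.009448 + 0.027789 + 0.000773 + 0.040562 = 0.335520
B_dist = 1 / 0.335520 = 2.9804
Σp_crisᵢ² = 0.2294² + 0.1765² + 0.2471² + 0.2529² + 0.0941² = 0.052624 + 0.031152 + 0.061058 + 0.063958 + 0.008855 = 0.217647
B_cris = 1 / 0.217647 = 4.5946
Σp_caroᵢ² = 0.0632² + 0.3004² + 0.2530² + 0.3439² + 0.0395² = 0.003994 + 0.090240 + 0.064009 + 0.118267 + 0.001560 = 0.278070
B_caro = 1 / 0.278070 = 3.5962
Ranking by B (broadest → narrowest): Anolis cristatellus (4.59) > Anolis carolinensis (3.60) > Anolis distichus (2.98)

Anolis cristatellus > Anolis carolinensis > Anolis distichus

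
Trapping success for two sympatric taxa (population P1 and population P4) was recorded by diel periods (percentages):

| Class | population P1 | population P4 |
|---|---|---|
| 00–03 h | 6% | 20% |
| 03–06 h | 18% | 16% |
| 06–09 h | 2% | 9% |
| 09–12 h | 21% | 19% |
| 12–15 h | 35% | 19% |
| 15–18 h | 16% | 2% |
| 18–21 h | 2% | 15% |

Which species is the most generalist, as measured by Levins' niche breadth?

Convert percentages to proportions (divide by 100).
Σp_P1ᵢ² = 0.06² + 0.18² + 0.02² + 0.21² + 0.35² + 0.16² + 0.02² = 0.0036 + 0.0324 + 0.0004 + 0.0441 + 0.1225 + 0.0256 + 0.0004 = 0.2290
B_P1 = 1 / 0.2290 = 4.3668
Σp_P4ᵢ² = 0.20² + 0.16² + 0.09² + 0.19² + 0.19² + 0.02² + 0.15² = 0.0400 + 0.0256 + 0.0081 + 0.0361 + 0.0361 + 0.0004 + 0.0225 = 0.1688
B_P4 = 1 / 0.1688 = 5.9242
Highest B → broadest niche (most generalist): population P4 (B = 5.92).

population P4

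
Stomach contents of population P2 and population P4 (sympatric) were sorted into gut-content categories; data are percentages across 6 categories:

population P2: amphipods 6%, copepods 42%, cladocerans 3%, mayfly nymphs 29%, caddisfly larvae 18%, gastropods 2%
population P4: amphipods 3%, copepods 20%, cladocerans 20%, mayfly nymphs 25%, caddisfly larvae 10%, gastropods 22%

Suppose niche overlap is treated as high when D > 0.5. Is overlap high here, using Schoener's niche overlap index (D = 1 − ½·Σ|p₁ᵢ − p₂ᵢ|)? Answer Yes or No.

Convert percentages to proportions (divide by 100).
Σ|p₁ᵢ − p₂ᵢ| = 0.03 + 0.22 + 0.17 + 0.04 + 0.08 + 0.20 = 0.74
D = 1 − ½ × 0.74 = 1 − 0.370 = 0.6300
D = 0.6300 > 0.5 → Yes.

Yes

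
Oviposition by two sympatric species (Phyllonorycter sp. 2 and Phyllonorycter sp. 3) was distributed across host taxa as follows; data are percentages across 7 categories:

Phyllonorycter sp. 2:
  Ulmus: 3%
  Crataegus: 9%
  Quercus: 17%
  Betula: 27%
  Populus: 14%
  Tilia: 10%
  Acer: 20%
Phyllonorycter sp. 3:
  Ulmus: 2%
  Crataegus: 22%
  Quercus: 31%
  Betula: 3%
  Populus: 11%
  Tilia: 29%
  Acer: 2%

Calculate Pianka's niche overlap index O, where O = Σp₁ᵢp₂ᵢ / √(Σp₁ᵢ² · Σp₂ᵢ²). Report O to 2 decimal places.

0.62

Convert percentages to proportions (divide by 100).
Σ p₁ᵢp₂ᵢ = 0.0006 + 0.0198 + 0.0527 + 0.0081 + 0.0154 + 0.0290 + 0.0040 = 0.1296
Σp_1ᵢ² = 0.03² + 0.09² + 0.17² + 0.27² + 0.14² + 0.10² + 0.20² = 0.0009 + 0.0081 + 0.0289 + 0.0729 + 0.0196 + 0.0100 + 0.0400 = 0.1804
Σp_2ᵢ² = 0.02² + 0.22² + 0.31² + 0.03² + 0.11² + 0.29² + 0.02² = 0.0004 + 0.0484 + 0.0961 + 0.0009 + 0.0121 + 0.0841 + 0.0004 = 0.2424
O = 0.1296 / √(0.1804 × 0.2424) = 0.1296 / 0.20911 = 0.6198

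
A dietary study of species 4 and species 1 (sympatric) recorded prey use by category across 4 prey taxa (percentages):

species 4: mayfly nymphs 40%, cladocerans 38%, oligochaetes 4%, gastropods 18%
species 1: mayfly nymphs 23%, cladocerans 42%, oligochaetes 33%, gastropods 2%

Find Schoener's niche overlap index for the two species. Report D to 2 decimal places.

0.67

Convert percentages to proportions (divide by 100).
Σ|p₁ᵢ − p₂ᵢ| = 0.17 + 0.04 + 0.29 + 0.16 = 0.66
D = 1 − ½ × 0.66 = 1 − 0.330 = 0.6700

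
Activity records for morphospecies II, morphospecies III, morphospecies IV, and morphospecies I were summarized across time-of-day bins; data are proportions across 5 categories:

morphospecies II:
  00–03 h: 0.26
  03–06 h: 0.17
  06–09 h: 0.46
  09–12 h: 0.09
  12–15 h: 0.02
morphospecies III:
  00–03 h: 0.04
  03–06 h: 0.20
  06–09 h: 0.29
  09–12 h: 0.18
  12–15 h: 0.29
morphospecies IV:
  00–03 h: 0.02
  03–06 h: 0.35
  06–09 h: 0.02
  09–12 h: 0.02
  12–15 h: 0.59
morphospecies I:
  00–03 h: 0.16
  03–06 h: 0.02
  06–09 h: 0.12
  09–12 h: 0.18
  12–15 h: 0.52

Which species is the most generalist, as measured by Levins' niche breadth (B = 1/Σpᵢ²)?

morphospecies III

Σp_IIᵢ² = 0.26² + 0.17² + 0.46² + 0.09² + 0.02² = 0.0676 + 0.0289 + 0.2116 + 0.0081 + 0.0004 = 0.3166
B_II = 1 / 0.3166 = 3.1586
Σp_IIIᵢ² = 0.04² + 0.20² + 0.29² + 0.18² + 0.29² = 0.0016 + 0.0400 + 0.0841 + 0.0324 + 0.0841 = 0.2422
B_III = 1 / 0.2422 = 4.1288
Σp_IVᵢ² = 0.02² + 0.35² + 0.02² + 0.02² + 0.59² = 0.0004 + 0.1225 + 0.0004 + 0.0004 + 0.3481 = 0.4718
B_IV = 1 / 0.4718 = 2.1195
Σp_Iᵢ² = 0.16² + 0.02² + 0.12² + 0.18² + 0.52² = 0.0256 + 0.0004 + 0.0144 + 0.0324 + 0.2704 = 0.3432
B_I = 1 / 0.3432 = 2.9138
Highest B → broadest niche (most generalist): morphospecies III (B = 4.13).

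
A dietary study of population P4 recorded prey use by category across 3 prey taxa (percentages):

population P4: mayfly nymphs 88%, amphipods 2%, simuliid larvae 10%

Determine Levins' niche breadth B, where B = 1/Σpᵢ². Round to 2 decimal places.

1.27

Convert percentages to proportions (divide by 100).
Σpᵢ² = 0.88² + 0.02² + 0.10² = 0.7744 + 0.0004 + 0.0100 = 0.7848
B = 1 / 0.7848 = 1.2742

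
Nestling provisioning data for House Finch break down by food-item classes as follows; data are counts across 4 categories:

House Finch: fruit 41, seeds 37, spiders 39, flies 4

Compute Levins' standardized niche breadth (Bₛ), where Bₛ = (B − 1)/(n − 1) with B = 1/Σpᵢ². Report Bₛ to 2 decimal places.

0.73

Proportions for House Finch (n=121): 41/121=0.3388, 37/121=0.3058, 39/121=0.3223, 4/121=0.0331
Σpᵢ² = 0.3388² + 0.3058² + 0.3223² + 0.0331² = 0.114785 + 0.093514 + 0.103877 + 0.001096 = 0.313272
B = 1 / 0.313272 = 3.1921
Bₛ = (B − 1)/(n − 1) = (3.1921 − 1)/(4 − 1) = 2.1921/3 = 0.7307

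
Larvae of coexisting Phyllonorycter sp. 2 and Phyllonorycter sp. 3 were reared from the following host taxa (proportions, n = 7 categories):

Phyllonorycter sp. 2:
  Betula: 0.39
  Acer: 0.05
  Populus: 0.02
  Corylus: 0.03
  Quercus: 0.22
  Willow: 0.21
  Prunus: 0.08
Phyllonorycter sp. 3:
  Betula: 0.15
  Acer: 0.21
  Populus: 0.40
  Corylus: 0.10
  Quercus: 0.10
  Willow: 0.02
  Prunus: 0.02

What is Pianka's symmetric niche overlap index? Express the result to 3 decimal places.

Σ p₁ᵢp₂ᵢ = 0.0585 + 0.0105 + 0.0080 + 0.0030 + 0.0220 + 0.0042 + 0.0016 = 0.1078
Σp_1ᵢ² = 0.39² + 0.05² + 0.02² + 0.03² + 0.22² + 0.21² + 0.08² = 0.1521 + 0.0025 + 0.0004 + 0.0009 + 0.0484 + 0.0441 + 0.0064 = 0.2548
Σp_2ᵢ² = 0.15² + 0.21² + 0.40² + 0.10² + 0.10² + 0.02² + 0.02² = 0.0225 + 0.0441 + 0.1600 + 0.0100 + 0.0100 + 0.0004 + 0.0004 = 0.2474
O = 0.1078 / √(0.2548 × 0.2474) = 0.1078 / 0.251073 = 0.42936

0.429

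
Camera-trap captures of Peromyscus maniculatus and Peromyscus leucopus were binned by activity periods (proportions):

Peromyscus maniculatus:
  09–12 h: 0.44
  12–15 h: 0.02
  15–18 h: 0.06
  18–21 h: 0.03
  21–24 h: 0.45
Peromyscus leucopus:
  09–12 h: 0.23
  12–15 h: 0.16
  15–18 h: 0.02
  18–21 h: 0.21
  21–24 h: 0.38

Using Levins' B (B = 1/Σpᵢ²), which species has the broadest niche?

Peromyscus leucopus

Σp_maniᵢ² = 0.44² + 0.02² + 0.06² + 0.03² + 0.45² = 0.1936 + 0.0004 + 0.0036 + 0.0009 + 0.2025 = 0.4010
B_mani = 1 / 0.4010 = 2.4938
Σp_leucᵢ² = 0.23² + 0.16² + 0.02² + 0.21² + 0.38² = 0.0529 + 0.0256 + 0.0004 + 0.0441 + 0.1444 = 0.2674
B_leuc = 1 / 0.2674 = 3.7397
Highest B → broadest niche (most generalist): Peromyscus leucopus (B = 3.74).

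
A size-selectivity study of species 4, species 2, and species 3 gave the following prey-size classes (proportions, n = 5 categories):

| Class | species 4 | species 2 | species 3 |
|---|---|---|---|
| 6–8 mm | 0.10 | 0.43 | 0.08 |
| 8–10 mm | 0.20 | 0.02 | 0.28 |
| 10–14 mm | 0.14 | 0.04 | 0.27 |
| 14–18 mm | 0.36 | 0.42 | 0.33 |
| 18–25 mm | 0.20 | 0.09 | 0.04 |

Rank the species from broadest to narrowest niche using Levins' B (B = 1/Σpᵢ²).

species 4 > species 3 > species 2

Σp_4ᵢ² = 0.10² + 0.20² + 0.14² + 0.36² + 0.20² = 0.0100 + 0.0400 + 0.0196 + 0.1296 + 0.0400 = 0.2392
B_4 = 1 / 0.2392 = 4.1806
Σp_2ᵢ² = 0.43² + 0.02² + 0.04² + 0.42² + 0.09² = 0.1849 + 0.0004 + 0.0016 + 0.1764 + 0.0081 = 0.3714
B_2 = 1 / 0.3714 = 2.6925
Σp_3ᵢ² = 0.08² + 0.28² + 0.27² + 0.33² + 0.04² = 0.0064 + 0.0784 + 0.0729 + 0.1089 + 0.0016 = 0.2682
B_3 = 1 / 0.2682 = 3.7286
Ranking by B (broadest → narrowest): species 4 (4.18) > species 3 (3.73) > species 2 (2.69)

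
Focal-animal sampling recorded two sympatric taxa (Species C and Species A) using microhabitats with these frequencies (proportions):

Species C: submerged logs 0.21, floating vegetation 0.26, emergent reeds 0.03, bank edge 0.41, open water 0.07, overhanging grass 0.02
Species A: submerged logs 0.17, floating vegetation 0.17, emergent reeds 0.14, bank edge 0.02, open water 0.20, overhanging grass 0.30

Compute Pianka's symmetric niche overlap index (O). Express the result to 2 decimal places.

0.46

Σ p₁ᵢp₂ᵢ = 0.0357 + 0.0442 + 0.0042 + 0.0082 + 0.0140 + 0.0060 = 0.1123
Σp_1ᵢ² = 0.21² + 0.26² + 0.03² + 0.41² + 0.07² + 0.02² = 0.0441 + 0.0676 + 0.0009 + 0.1681 + 0.0049 + 0.0004 = 0.2860
Σp_2ᵢ² = 0.17² + 0.17² + 0.14² + 0.02² + 0.20² + 0.30² = 0.0289 + 0.0289 + 0.0196 + 0.0004 + 0.0400 + 0.0900 = 0.2078
O = 0.1123 / √(0.2860 × 0.2078) = 0.1123 / 0.24378 = 0.4607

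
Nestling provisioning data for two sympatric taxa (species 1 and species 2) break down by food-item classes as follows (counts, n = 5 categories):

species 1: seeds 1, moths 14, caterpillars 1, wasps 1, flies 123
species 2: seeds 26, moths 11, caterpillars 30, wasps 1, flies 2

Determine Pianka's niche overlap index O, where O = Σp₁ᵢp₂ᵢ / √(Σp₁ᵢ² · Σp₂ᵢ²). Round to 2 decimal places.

0.09

Proportions for species 1 (n=140): 1/140=0.0071, 14/140=0.1000, 1/140=0.0071, 1/140=0.0071, 123/140=0.8786
Proportions for species 2 (n=70): 26/70=0.3714, 11/70=0.1571, 30/70=0.4286, 1/70=0.0143, 2/70=0.0286
Σ p₁ᵢp₂ᵢ = 0.002637 + 0.015710 + 0.003043 + 0.000102 + 0.025128 = 0.046620
Σp_1ᵢ² = 0.0071² + 0.1000² + 0.0071² + 0.0071² + 0.8786² = 0.000050 + 0.010000 + 0.000050 + 0.000050 + 0.771938 = 0.782088
Σp_2ᵢ² = 0.3714² + 0.1571² + 0.4286² + 0.0143² + 0.0286² = 0.137938 + 0.024680 + 0.183698 + 0.000204 + 0.000818 = 0.347338
O = 0.046620 / √(0.782088 × 0.347338) = 0.046620 / 0.5211995 = 0.0894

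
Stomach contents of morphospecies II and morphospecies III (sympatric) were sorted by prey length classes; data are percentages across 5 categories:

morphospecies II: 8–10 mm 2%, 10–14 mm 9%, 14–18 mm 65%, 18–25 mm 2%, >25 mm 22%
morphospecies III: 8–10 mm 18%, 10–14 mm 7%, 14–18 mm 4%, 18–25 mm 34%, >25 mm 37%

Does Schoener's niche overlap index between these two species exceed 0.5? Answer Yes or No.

No

Convert percentages to proportions (divide by 100).
Σ|p₁ᵢ − p₂ᵢ| = 0.16 + 0.02 + 0.61 + 0.32 + 0.15 = 1.26
D = 1 − ½ × 1.26 = 1 − 0.630 = 0.3700
D = 0.3700 < 0.5 → No.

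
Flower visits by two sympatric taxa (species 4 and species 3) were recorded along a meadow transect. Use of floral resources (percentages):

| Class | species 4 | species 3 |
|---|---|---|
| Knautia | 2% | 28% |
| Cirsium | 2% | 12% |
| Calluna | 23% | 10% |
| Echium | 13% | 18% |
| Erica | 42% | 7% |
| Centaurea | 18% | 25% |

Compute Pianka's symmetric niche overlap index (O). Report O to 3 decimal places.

0.541

Convert percentages to proportions (divide by 100).
Σ p₁ᵢp₂ᵢ = 0.0056 + 0.0024 + 0.0230 + 0.0234 + 0.0294 + 0.0450 = 0.1288
Σp_1ᵢ² = 0.02² + 0.02² + 0.23² + 0.13² + 0.42² + 0.18² = 0.0004 + 0.0004 + 0.0529 + 0.0169 + 0.1764 + 0.0324 = 0.2794
Σp_2ᵢ² = 0.28² + 0.12² + 0.10² + 0.18² + 0.07² + 0.25² = 0.0784 + 0.0144 + 0.0100 + 0.0324 + 0.0049 + 0.0625 = 0.2026
O = 0.1288 / √(0.2794 × 0.2026) = 0.1288 / 0.237921 = 0.54136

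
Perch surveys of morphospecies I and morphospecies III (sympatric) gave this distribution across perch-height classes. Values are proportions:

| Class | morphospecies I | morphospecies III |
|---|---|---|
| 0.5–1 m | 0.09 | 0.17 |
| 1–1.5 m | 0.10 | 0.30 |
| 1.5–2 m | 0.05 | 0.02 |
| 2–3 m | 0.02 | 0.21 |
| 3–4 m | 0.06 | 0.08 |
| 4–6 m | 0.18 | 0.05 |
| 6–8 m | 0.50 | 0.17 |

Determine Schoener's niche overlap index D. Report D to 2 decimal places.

0.51

Σ|p₁ᵢ − p₂ᵢ| = 0.08 + 0.20 + 0.03 + 0.19 + 0.02 + 0.13 + 0.33 = 0.98
D = 1 − ½ × 0.98 = 1 − 0.490 = 0.5100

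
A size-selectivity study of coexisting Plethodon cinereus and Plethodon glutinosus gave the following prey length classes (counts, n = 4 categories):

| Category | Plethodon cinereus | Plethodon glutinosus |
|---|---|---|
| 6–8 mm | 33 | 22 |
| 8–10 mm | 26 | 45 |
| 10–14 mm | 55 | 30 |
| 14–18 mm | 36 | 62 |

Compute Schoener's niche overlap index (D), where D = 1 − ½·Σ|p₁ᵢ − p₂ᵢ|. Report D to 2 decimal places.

Proportions for Plethodon cinereus (n=150): 33/150=0.2200, 26/150=0.1733, 55/150=0.3667, 36/150=0.2400
Proportions for Plethodon glutinosus (n=159): 22/159=0.1384, 45/159=0.2830, 30/159=0.1887, 62/159=0.3899
Σ|p₁ᵢ − p₂ᵢ| = 0.0816 + 0.1097 + 0.1780 + 0.1499 = 0.5192
D = 1 − ½ × 0.5192 = 1 − 0.25960 = 0.74040

0.74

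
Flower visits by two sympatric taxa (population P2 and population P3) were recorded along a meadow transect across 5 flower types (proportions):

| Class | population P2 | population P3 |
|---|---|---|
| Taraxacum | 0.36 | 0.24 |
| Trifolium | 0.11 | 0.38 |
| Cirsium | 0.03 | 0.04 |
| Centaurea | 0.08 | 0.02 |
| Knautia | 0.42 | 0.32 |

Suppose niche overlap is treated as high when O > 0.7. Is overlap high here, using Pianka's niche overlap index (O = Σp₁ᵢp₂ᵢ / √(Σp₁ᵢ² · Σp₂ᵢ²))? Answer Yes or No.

Yes

Σ p₁ᵢp₂ᵢ = 0.0864 + 0.0418 + 0.0012 + 0.0016 + 0.1344 = 0.2654
Σp_1ᵢ² = 0.36² + 0.11² + 0.03² + 0.08² + 0.42² = 0.1296 + 0.0121 + 0.0009 + 0.0064 + 0.1764 = 0.3254
Σp_2ᵢ² = 0.24² + 0.38² + 0.04² + 0.02² + 0.32² = 0.0576 + 0.1444 + 0.0016 + 0.0004 + 0.1024 = 0.3064
O = 0.2654 / √(0.3254 × 0.3064) = 0.2654 / 0.31576 = 0.8405
O = 0.8405 > 0.7 → Yes.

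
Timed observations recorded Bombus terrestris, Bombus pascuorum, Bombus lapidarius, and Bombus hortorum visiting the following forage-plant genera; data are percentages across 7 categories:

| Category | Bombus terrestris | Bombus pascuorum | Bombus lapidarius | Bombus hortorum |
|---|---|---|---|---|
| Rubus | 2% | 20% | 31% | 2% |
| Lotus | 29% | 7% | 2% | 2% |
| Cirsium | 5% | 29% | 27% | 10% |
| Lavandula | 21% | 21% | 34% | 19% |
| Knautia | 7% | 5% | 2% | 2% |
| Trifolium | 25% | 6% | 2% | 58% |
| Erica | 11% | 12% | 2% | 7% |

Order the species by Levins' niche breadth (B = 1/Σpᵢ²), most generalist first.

Convert percentages to proportions (divide by 100).
Σp_terrᵢ² = 0.02² + 0.29² + 0.05² + 0.21² + 0.07² + 0.25² + 0.11² = 0.0004 + 0.0841 + 0.0025 + 0.0441 + 0.0049 + 0.0625 + 0.0121 = 0.2106
B_terr = 1 / 0.2106 = 4.7483
Σp_pascᵢ² = 0.20² + 0.07² + 0.29² + 0.21² + 0.05² + 0.06² + 0.12² = 0.0400 + 0.0049 + 0.0841 + 0.0441 + 0.0025 + 0.0036 + 0.0144 = 0.1936
B_pasc = 1 / 0.1936 = 5.1653
Σp_lapiᵢ² = 0.31² + 0.02² + 0.27² + 0.34² + 0.02² + 0.02² + 0.02² = 0.0961 + 0.0004 + 0.0729 + 0.1156 + 0.0004 + 0.0004 + 0.0004 = 0.2862
B_lapi = 1 / 0.2862 = 3.4941
Σp_hortᵢ² = 0.02² + 0.02² + 0.10² + 0.19² + 0.02² + 0.58² + 0.07² = 0.0004 + 0.0004 + 0.0100 + 0.0361 + 0.0004 + 0.3364 + 0.0049 = 0.3886
B_hort = 1 / 0.3886 = 2.5733
Ranking by B (broadest → narrowest): Bombus pascuorum (5.17) > Bombus terrestris (4.75) > Bombus lapidarius (3.49) > Bombus hortorum (2.57)

Bombus pascuorum > Bombus terrestris > Bombus lapidarius > Bombus hortorum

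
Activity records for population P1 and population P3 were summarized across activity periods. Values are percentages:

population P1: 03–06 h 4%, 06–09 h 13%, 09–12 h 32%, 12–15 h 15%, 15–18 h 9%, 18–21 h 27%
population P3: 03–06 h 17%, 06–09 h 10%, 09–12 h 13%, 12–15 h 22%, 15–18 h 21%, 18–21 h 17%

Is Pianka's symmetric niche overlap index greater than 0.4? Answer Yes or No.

Yes

Convert percentages to proportions (divide by 100).
Σ p₁ᵢp₂ᵢ = 0.0068 + 0.0130 + 0.0416 + 0.0330 + 0.0189 + 0.0459 = 0.1592
Σp_1ᵢ² = 0.04² + 0.13² + 0.32² + 0.15² + 0.09² + 0.27² = 0.0016 + 0.0169 + 0.1024 + 0.0225 + 0.0081 + 0.0729 = 0.2244
Σp_2ᵢ² = 0.17² + 0.10² + 0.13² + 0.22² + 0.21² + 0.17² = 0.0289 + 0.0100 + 0.0169 + 0.0484 + 0.0441 + 0.0289 = 0.1772
O = 0.1592 / √(0.2244 × 0.1772) = 0.1592 / 0.19941 = 0.7984
O = 0.7984 > 0.4 → Yes.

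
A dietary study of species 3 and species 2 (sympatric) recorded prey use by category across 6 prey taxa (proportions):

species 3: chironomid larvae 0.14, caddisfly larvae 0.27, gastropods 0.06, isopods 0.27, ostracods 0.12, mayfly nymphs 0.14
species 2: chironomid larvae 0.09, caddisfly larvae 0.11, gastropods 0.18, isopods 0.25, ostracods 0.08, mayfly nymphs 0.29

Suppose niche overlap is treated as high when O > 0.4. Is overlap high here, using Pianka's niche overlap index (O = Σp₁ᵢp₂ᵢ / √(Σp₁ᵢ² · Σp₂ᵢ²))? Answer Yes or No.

Σ p₁ᵢp₂ᵢ = 0.0126 + 0.0297 + 0.0108 + 0.0675 + 0.0096 + 0.0406 = 0.1708
Σp_1ᵢ² = 0.14² + 0.27² + 0.06² + 0.27² + 0.12² + 0.14² = 0.0196 + 0.0729 + 0.0036 + 0.0729 + 0.0144 + 0.0196 = 0.2030
Σp_2ᵢ² = 0.09² + 0.11² + 0.18² + 0.25² + 0.08² + 0.29² = 0.0081 + 0.0121 + 0.0324 + 0.0625 + 0.0064 + 0.0841 = 0.2056
O = 0.1708 / √(0.2030 × 0.2056) = 0.1708 / 0.20430 = 0.8360
O = 0.8360 > 0.4 → Yes.

Yes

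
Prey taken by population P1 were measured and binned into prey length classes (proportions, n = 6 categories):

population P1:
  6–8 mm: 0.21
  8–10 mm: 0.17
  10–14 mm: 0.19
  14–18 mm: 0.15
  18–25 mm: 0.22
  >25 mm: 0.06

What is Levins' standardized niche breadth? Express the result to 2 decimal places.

Σpᵢ² = 0.21² + 0.17² + 0.19² + 0.15² + 0.22² + 0.06² = 0.0441 + 0.0289 + 0.0361 + 0.0225 + 0.0484 + 0.0036 = 0.1836
B = 1 / 0.1836 = 5.4466
Bₛ = (B − 1)/(n − 1) = (5.4466 − 1)/(6 − 1) = 4.4466/5 = 0.8893

0.89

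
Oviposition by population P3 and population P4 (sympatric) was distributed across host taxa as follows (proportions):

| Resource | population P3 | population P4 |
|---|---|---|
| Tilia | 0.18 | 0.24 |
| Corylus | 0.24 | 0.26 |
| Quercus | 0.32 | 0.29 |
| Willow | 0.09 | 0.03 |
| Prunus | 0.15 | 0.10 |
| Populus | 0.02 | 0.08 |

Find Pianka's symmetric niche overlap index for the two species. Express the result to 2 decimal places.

Σ p₁ᵢp₂ᵢ = 0.0432 + 0.0624 + 0.0928 + 0.0027 + 0.0150 + 0.0016 = 0.2177
Σp_1ᵢ² = 0.18² + 0.24² + 0.32² + 0.09² + 0.15² + 0.02² = 0.0324 + 0.0576 + 0.1024 + 0.0081 + 0.0225 + 0.0004 = 0.2234
Σp_2ᵢ² = 0.24² + 0.26² + 0.29² + 0.03² + 0.10² + 0.08² = 0.0576 + 0.0676 + 0.0841 + 0.0009 + 0.0100 + 0.0064 = 0.2266
O = 0.2177 / √(0.2234 × 0.2266) = 0.2177 / 0.22499 = 0.9676

0.97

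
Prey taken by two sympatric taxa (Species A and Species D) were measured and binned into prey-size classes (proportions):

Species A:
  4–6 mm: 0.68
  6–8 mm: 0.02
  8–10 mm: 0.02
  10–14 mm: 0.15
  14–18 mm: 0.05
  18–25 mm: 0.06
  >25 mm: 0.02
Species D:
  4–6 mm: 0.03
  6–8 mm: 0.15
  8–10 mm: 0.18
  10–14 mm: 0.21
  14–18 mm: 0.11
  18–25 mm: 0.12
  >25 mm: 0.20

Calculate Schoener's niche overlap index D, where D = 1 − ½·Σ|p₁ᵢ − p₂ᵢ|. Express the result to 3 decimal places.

0.350

Σ|p₁ᵢ − p₂ᵢ| = 0.65 + 0.13 + 0.16 + 0.06 + 0.06 + 0.06 + 0.18 = 1.30
D = 1 − ½ × 1.30 = 1 − 0.650 = 0.35000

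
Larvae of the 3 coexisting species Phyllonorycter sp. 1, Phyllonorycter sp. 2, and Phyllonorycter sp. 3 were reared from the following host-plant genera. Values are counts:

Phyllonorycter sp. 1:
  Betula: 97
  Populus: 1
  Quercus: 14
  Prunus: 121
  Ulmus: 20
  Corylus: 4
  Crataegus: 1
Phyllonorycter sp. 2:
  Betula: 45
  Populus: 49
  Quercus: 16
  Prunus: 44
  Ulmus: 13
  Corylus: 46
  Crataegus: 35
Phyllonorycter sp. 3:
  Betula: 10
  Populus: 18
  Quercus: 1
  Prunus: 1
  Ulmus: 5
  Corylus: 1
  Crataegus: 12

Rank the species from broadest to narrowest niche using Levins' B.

Phyllonorycter sp. 2 > Phyllonorycter sp. 3 > Phyllonorycter sp. 1

Proportions for Phyllonorycter sp. 1 (n=258): 97/258=0.3760, 1/258=0.0039, 14/258=0.0543, 121/258=0.4690, 20/258=0.0775, 4/258=0.0155, 1/258=0.0039
Proportions for Phyllonorycter sp. 2 (n=248): 45/248=0.1815, 49/248=0.1976, 16/248=0.0645, 44/248=0.1774, 13/248=0.0524, 46/248=0.1855, 35/248=0.1411
Proportions for Phyllonorycter sp. 3 (n=48): 10/48=0.2083, 18/48=0.3750, 1/48=0.0208, 1/48=0.0208, 5/48=0.1042, 1/48=0.0208, 12/48=0.2500
Σp_1ᵢ² = 0.3760² + 0.0039² + 0.0543² + 0.4690² + 0.0775² + 0.0155² + 0.0039² = 0.141376 + 0.000015 + 0.002948 + 0.219961 + 0.006006 + 0.000240 + 0.000015 = 0.370561
B_1 = 1 / 0.370561 = 2.6986
Σp_2ᵢ² = 0.1815² + 0.1976² + 0.0645² + 0.1774² + 0.0524² + 0.1855² + 0.1411² = 0.032942 + 0.039046 + 0.004160 + 0.031471 + 0.002746 + 0.034410 + 0.019909 = 0.164684
B_2 = 1 / 0.164684 = 6.0722
Σp_3ᵢ² = 0.2083² + 0.3750² + 0.0208² + 0.0208² + 0.1042² + 0.0208² + 0.2500² = 0.043389 + 0.140625 + 0.000433 + 0.000433 + 0.010858 + 0.000433 + 0.062500 = 0.258671
B_3 = 1 / 0.258671 = 3.8659
Ranking by B (broadest → narrowest): Phyllonorycter sp. 2 (6.07) > Phyllonorycter sp. 3 (3.87) > Phyllonorycter sp. 1 (2.70)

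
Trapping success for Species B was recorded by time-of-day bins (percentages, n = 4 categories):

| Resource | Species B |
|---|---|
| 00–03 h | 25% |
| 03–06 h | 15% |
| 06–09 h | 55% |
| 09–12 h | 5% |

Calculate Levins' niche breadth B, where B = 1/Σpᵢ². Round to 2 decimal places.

Convert percentages to proportions (divide by 100).
Σpᵢ² = 0.25² + 0.15² + 0.55² + 0.05² = 0.0625 + 0.0225 + 0.3025 + 0.0025 = 0.3900
B = 1 / 0.3900 = 2.5641

2.56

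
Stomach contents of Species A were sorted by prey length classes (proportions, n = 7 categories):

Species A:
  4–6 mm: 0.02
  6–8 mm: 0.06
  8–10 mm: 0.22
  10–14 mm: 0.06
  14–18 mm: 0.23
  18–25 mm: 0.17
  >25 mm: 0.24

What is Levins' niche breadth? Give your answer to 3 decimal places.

5.118

Σpᵢ² = 0.02² + 0.06² + 0.22² + 0.06² + 0.23² + 0.17² + 0.24² = 0.0004 + 0.0036 + 0.0484 + 0.0036 + 0.0529 + 0.0289 + 0.0576 = 0.1954
B = 1 / 0.1954 = 5.11771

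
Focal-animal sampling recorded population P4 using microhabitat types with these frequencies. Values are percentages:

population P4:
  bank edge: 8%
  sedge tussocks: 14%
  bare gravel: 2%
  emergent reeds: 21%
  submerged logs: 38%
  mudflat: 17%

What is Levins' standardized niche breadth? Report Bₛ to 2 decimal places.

Convert percentages to proportions (divide by 100).
Σpᵢ² = 0.08² + 0.14² + 0.02² + 0.21² + 0.38² + 0.17² = 0.0064 + 0.0196 + 0.0004 + 0.0441 + 0.1444 + 0.0289 = 0.2438
B = 1 / 0.2438 = 4.1017
Bₛ = (B − 1)/(n − 1) = (4.1017 − 1)/(6 − 1) = 3.1017/5 = 0.6203

0.62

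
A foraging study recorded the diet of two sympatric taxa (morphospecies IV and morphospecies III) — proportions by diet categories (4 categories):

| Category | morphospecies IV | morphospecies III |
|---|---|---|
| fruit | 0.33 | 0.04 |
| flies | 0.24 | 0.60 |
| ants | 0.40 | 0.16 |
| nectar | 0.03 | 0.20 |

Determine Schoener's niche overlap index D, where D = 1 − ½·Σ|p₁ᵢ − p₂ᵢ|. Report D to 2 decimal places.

Σ|p₁ᵢ − p₂ᵢ| = 0.29 + 0.36 + 0.24 + 0.17 = 1.06
D = 1 − ½ × 1.06 = 1 − 0.530 = 0.4700

0.47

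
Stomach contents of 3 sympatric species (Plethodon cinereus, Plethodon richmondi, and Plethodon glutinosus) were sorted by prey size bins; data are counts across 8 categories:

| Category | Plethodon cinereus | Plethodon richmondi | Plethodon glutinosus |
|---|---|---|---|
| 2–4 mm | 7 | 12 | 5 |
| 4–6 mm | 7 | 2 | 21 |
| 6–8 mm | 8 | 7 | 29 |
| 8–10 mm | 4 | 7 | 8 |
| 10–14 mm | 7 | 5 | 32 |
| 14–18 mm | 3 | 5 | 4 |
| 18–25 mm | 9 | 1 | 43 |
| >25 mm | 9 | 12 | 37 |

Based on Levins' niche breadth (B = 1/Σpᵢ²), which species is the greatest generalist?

Plethodon cinereus

Proportions for Plethodon cinereus (n=54): 7/54=0.1296, 7/54=0.1296, 8/54=0.1481, 4/54=0.0741, 7/54=0.1296, 3/54=0.0556, 9/54=0.1667, 9/54=0.1667
Proportions for Plethodon richmondi (n=51): 12/51=0.2353, 2/51=0.0392, 7/51=0.1373, 7/51=0.1373, 5/51=0.0980, 5/51=0.0980, 1/51=0.0196, 12/51=0.2353
Proportions for Plethodon glutinosus (n=179): 5/179=0.0279, 21/179=0.1173, 29/179=0.1620, 8/179=0.0447, 32/179=0.1788, 4/179=0.0223, 43/179=0.2402, 37/179=0.2067
Σp_cineᵢ² = 0.1296² + 0.1296² + 0.1481² + 0.0741² + 0.1296² + 0.0556² + 0.1667² + 0.1667² = 0.016796 + 0.016796 + 0.021934 + 0.005491 + 0.016796 + 0.003091 + 0.027789 + 0.027789 = 0.136482
B_cine = 1 / 0.136482 = 7.3270
Σp_richᵢ² = 0.2353² + 0.0392² + 0.1373² + 0.1373² + 0.0980² + 0.0980² + 0.0196² + 0.2353² = 0.055366 + 0.001537 + 0.018851 + 0.018851 + 0.009604 + 0.009604 + 0.000384 + 0.055366 = 0.169563
B_rich = 1 / 0.169563 = 5.8975
Σp_glutᵢ² = 0.0279² + 0.1173² + 0.1620² + 0.0447² + 0.1788² + 0.0223² + 0.2402² + 0.2067² = 0.000778 + 0.013759 + 0.026244 + 0.001998 + 0.031969 + 0.000497 + 0.057696 + 0.042725 = 0.175666
B_glut = 1 / 0.175666 = 5.6926
Highest B → broadest niche (most generalist): Plethodon cinereus (B = 7.33).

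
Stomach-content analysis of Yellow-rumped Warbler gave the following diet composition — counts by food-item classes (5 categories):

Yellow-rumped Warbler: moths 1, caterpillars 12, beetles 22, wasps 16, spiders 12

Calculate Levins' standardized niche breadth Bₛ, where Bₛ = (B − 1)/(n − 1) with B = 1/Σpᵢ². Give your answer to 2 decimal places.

Proportions for Yellow-rumped Warbler (n=63): 1/63=0.0159, 12/63=0.1905, 22/63=0.3492, 16/63=0.2540, 12/63=0.1905
Σpᵢ² = 0.0159² + 0.1905² + 0.3492² + 0.2540² + 0.1905² = 0.000253 + 0.036290 + 0.121941 + 0.064516 + 0.036290 = 0.259290
B = 1 / 0.259290 = 3.8567
Bₛ = (B − 1)/(n − 1) = (3.8567 − 1)/(5 − 1) = 2.8567/4 = 0.7142

0.71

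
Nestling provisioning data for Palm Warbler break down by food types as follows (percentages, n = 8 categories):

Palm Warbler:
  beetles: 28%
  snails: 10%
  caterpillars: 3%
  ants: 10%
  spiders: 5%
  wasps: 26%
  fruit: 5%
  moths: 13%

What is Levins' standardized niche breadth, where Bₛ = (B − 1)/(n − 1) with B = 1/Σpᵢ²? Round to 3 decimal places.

0.614

Convert percentages to proportions (divide by 100).
Σpᵢ² = 0.28² + 0.10² + 0.03² + 0.10² + 0.05² + 0.26² + 0.05² + 0.13² = 0.0784 + 0.0100 + 0.0009 + 0.0100 + 0.0025 + 0.0676 + 0.0025 + 0.0169 = 0.1888
B = 1 / 0.1888 = 5.29661
Bₛ = (B − 1)/(n − 1) = (5.29661 − 1)/(8 − 1) = 4.29661/7 = 0.61380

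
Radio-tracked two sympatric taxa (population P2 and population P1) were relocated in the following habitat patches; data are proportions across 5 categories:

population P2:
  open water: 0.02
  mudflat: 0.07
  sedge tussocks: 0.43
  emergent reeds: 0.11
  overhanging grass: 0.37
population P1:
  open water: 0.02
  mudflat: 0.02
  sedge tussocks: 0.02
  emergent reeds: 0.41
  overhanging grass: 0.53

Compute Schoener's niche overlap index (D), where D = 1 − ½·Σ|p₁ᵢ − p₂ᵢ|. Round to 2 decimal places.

Σ|p₁ᵢ − p₂ᵢ| = 0.00 + 0.05 + 0.41 + 0.30 + 0.16 = 0.92
D = 1 − ½ × 0.92 = 1 − 0.460 = 0.5400

0.54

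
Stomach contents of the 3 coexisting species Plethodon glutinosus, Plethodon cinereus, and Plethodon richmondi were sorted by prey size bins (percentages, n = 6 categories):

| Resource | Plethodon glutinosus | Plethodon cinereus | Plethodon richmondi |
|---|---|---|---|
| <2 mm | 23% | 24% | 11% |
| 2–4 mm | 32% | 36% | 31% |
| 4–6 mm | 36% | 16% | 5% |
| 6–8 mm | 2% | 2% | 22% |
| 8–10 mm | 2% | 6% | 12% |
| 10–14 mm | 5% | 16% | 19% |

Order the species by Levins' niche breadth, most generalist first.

Convert percentages to proportions (divide by 100).
Σp_glutᵢ² = 0.23² + 0.32² + 0.36² + 0.02² + 0.02² + 0.05² = 0.0529 + 0.1024 + 0.1296 + 0.0004 + 0.0004 + 0.0025 = 0.2882
B_glut = 1 / 0.2882 = 3.4698
Σp_cineᵢ² = 0.24² + 0.36² + 0.16² + 0.02² + 0.06² + 0.16² = 0.0576 + 0.1296 + 0.0256 + 0.0004 + 0.0036 + 0.0256 = 0.2424
B_cine = 1 / 0.2424 = 4.1254
Σp_richᵢ² = 0.11² + 0.31² + 0.05² + 0.22² + 0.12² + 0.19² = 0.0121 + 0.0961 + 0.0025 + 0.0484 + 0.0144 + 0.0361 = 0.2096
B_rich = 1 / 0.2096 = 4.7710
Ranking by B (broadest → narrowest): Plethodon richmondi (4.77) > Plethodon cinereus (4.13) > Plethodon glutinosus (3.47)

Plethodon richmondi > Plethodon cinereus > Plethodon glutinosus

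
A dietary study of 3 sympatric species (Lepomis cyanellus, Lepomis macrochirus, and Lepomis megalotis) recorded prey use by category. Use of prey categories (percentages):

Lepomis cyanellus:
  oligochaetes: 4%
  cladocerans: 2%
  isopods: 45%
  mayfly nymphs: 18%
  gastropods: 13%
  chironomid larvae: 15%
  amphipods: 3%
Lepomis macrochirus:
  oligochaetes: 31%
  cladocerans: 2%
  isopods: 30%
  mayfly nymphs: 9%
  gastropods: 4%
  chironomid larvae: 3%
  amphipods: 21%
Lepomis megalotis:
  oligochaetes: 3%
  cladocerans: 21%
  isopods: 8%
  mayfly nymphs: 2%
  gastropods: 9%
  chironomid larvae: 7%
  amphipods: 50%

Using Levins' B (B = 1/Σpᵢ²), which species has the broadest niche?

Lepomis macrochirus

Convert percentages to proportions (divide by 100).
Σp_cyanᵢ² = 0.04² + 0.02² + 0.45² + 0.18² + 0.13² + 0.15² + 0.03² = 0.0016 + 0.0004 + 0.2025 + 0.0324 + 0.0169 + 0.0225 + 0.0009 = 0.2772
B_cyan = 1 / 0.2772 = 3.6075
Σp_macrᵢ² = 0.31² + 0.02² + 0.30² + 0.09² + 0.04² + 0.03² + 0.21² = 0.0961 + 0.0004 + 0.0900 + 0.0081 + 0.0016 + 0.0009 + 0.0441 = 0.2412
B_macr = 1 / 0.2412 = 4.1459
Σp_megaᵢ² = 0.03² + 0.21² + 0.08² + 0.02² + 0.09² + 0.07² + 0.50² = 0.0009 + 0.0441 + 0.0064 + 0.0004 + 0.0081 + 0.0049 + 0.2500 = 0.3148
B_mega = 1 / 0.3148 = 3.1766
Highest B → broadest niche (most generalist): Lepomis macrochirus (B = 4.15).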